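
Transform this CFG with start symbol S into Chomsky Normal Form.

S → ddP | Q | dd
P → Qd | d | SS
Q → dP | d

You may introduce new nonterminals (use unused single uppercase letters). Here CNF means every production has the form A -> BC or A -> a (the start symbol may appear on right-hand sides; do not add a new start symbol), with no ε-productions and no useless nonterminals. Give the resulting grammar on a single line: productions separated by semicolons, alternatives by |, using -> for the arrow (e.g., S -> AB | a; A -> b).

No ε-productions.
After unit-elimination: S -> d | dP | dd | ddP; P -> d | Qd | SS; Q -> d | dP.
TERM: introduce A -> d and substitute in every rule of length ≥2.
BIN: S -> AAP becomes S -> AB, B -> AP.

S -> d | AA | AB | AP; A -> d; B -> AP; P -> d | QA | SS; Q -> d | AP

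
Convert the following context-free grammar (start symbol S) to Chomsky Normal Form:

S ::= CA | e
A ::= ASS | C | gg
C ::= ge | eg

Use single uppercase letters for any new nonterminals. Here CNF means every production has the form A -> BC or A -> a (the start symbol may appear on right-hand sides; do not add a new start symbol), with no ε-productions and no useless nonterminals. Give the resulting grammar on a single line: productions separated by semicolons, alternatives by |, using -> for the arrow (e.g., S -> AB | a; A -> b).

S -> e | CA; A -> AE | BD | DB | DD; B -> e; C -> BD | DB; D -> g; E -> SS

No ε-productions.
After unit-elimination: S -> e | CA; A -> eg | ge | gg | ASS; C -> eg | ge.
TERM: introduce B -> e, D -> g and substitute in every rule of length ≥2.
BIN: A -> ASS becomes A -> AE, E -> SS.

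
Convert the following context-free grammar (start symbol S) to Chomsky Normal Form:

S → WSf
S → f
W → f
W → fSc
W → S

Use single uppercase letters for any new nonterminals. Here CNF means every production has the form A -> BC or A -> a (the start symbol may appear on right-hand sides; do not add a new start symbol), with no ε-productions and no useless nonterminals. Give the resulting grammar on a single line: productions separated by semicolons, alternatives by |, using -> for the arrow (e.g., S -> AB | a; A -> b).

S -> f | WC; A -> f; B -> c; C -> SA; D -> SB; E -> SA; W -> f | AD | WE

No ε-productions.
After unit-elimination: S -> f | WSf; W -> f | WSf | fSc.
TERM: introduce B -> c, A -> f and substitute in every rule of length ≥2.
BIN: S -> WSA becomes S -> WC, C -> SA; W -> ASB becomes W -> AD, D -> SB; W -> WSA becomes W -> WE, E -> SA.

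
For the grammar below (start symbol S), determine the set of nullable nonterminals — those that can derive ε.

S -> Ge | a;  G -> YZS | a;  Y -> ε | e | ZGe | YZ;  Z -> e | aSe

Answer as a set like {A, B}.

Directly nullable (have an ε-rule): {Y}.
Not nullable: G, S, Z — each has a terminal in every rule's right-hand side or depends on a non-nullable symbol.

{Y}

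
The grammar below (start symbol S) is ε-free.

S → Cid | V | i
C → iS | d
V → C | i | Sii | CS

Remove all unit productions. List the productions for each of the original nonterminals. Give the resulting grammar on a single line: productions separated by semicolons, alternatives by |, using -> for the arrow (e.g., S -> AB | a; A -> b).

Unit productions: S->V, V->C.
Unit pairs (A ⇒* B via units): (S,C), (S,V), (V,C).
S: inherits non-unit rules of {C, S, V} → CS | Cid | Sii | d | i | iS.
C: inherits non-unit rules of {C} → d | iS.
V: inherits non-unit rules of {C, V} → CS | Sii | d | i | iS.

S -> d | i | CS | iS | Cid | Sii; C -> d | iS; V -> d | i | CS | iS | Sii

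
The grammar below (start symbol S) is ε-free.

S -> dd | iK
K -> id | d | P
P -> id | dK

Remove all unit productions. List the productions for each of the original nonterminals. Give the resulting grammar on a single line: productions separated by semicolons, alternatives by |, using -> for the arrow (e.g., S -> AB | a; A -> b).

Unit productions: K->P.
Unit pairs (A ⇒* B via units): (K,P).
S: inherits non-unit rules of {S} → dd | iK.
K: inherits non-unit rules of {K, P} → d | dK | id.
P: inherits non-unit rules of {P} → dK | id.

S -> dd | iK; K -> d | dK | id; P -> dK | id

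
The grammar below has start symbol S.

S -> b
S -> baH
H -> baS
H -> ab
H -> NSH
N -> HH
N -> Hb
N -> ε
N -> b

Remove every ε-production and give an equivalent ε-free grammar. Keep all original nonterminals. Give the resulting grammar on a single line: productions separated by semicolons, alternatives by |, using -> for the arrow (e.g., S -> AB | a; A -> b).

S -> b | baH; H -> SH | ab | NSH | baS; N -> b | HH | Hb

Nullable set: {N}.
H -> NSH: N nullable, giving NSH | SH.
Drop N -> ε.
Unchanged (no nullable symbols): S -> b; S -> baH; H -> ab; H -> baS; N -> HH; N -> Hb; N -> b.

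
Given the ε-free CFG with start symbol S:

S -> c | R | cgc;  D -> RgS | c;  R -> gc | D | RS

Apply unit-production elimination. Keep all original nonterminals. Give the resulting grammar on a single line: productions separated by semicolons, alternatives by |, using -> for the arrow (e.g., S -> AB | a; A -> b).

S -> c | RS | gc | RgS | cgc; D -> c | RgS; R -> c | RS | gc | RgS

Unit productions: R->D, S->R.
Unit pairs (A ⇒* B via units): (R,D), (S,D), (S,R).
S: inherits non-unit rules of {D, R, S} → RS | RgS | c | cgc | gc.
D: inherits non-unit rules of {D} → RgS | c.
R: inherits non-unit rules of {D, R} → RS | RgS | c | gc.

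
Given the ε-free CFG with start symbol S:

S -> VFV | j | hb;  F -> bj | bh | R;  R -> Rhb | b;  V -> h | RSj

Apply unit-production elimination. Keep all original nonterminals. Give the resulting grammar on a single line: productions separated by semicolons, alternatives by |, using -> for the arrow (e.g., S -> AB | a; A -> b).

Unit productions: F->R.
Unit pairs (A ⇒* B via units): (F,R).
S: inherits non-unit rules of {S} → VFV | hb | j.
F: inherits non-unit rules of {F, R} → Rhb | b | bh | bj.
R: inherits non-unit rules of {R} → Rhb | b.
V: inherits non-unit rules of {V} → RSj | h.

S -> j | hb | VFV; F -> b | bh | bj | Rhb; R -> b | Rhb; V -> h | RSj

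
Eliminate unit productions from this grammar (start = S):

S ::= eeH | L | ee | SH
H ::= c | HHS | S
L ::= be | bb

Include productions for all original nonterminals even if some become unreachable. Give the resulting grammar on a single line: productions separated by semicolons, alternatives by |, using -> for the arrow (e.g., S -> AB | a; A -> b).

Unit productions: H->S, S->L.
Unit pairs (A ⇒* B via units): (H,L), (H,S), (S,L).
S: inherits non-unit rules of {L, S} → SH | bb | be | ee | eeH.
H: inherits non-unit rules of {H, L, S} → HHS | SH | bb | be | c | ee | eeH.
L: inherits non-unit rules of {L} → bb | be.

S -> SH | bb | be | ee | eeH; H -> c | SH | bb | be | ee | HHS | eeH; L -> bb | be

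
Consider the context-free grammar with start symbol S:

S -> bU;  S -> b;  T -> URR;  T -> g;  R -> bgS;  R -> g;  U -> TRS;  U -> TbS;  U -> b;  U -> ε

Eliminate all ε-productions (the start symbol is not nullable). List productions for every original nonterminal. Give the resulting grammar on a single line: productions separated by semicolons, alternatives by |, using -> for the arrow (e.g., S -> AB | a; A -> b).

Nullable set: {U}.
S -> bU: U nullable, giving b | bU.
T -> URR: U nullable, giving RR | URR.
Drop U -> ε.
Unchanged (no nullable symbols): S -> b; R -> bgS; R -> g; T -> g; U -> TRS; U -> TbS; U -> b.

S -> b | bU; R -> g | bgS; T -> g | RR | URR; U -> b | TRS | TbS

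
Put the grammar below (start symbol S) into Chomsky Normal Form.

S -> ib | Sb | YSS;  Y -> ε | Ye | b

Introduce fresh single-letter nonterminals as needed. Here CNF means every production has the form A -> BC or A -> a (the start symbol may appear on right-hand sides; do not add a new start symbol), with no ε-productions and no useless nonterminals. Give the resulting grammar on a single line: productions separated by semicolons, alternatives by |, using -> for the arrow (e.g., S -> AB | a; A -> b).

Nullable: {Y}; after ε-elimination: S -> SS | Sb | ib | YSS; Y -> b | e | Ye.
No unit productions to eliminate.
TERM: introduce A -> b, C -> e, B -> i and substitute in every rule of length ≥2.
BIN: S -> YSS becomes S -> YD, D -> SS.

S -> BA | SA | SS | YD; A -> b; B -> i; C -> e; D -> SS; Y -> b | e | YC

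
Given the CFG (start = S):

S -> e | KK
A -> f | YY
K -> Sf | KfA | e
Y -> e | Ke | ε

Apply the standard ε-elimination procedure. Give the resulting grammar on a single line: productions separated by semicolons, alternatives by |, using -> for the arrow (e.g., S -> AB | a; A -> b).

Nullable set: {A, Y}.
A -> YY: Y, Y nullable, giving Y | YY.
K -> KfA: A nullable, giving Kf | KfA.
Drop Y -> ε.
Unchanged (no nullable symbols): S -> KK; S -> e; A -> f; K -> Sf; K -> e; Y -> Ke; Y -> e.

S -> e | KK; A -> Y | f | YY; K -> e | Kf | Sf | KfA; Y -> e | Ke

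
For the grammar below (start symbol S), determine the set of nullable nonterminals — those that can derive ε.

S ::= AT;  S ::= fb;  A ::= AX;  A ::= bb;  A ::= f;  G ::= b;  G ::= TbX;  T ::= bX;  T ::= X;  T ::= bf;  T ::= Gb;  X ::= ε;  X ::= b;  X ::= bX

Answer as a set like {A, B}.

Directly nullable (have an ε-rule): {X}.
T is nullable via T -> X (every symbol on the right is already known nullable).
Not nullable: A, G, S — each has a terminal in every rule's right-hand side or depends on a non-nullable symbol.

{T, X}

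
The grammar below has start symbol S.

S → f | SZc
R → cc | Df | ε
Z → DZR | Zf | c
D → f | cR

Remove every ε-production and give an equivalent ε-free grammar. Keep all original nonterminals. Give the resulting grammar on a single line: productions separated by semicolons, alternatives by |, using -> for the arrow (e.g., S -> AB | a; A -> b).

Nullable set: {R}.
D -> cR: R nullable, giving c | cR.
Drop R -> ε.
Z -> DZR: R nullable, giving DZ | DZR.
Unchanged (no nullable symbols): S -> SZc; S -> f; D -> f; R -> Df; R -> cc; Z -> Zf; Z -> c.

S -> f | SZc; D -> c | f | cR; R -> Df | cc; Z -> c | DZ | Zf | DZR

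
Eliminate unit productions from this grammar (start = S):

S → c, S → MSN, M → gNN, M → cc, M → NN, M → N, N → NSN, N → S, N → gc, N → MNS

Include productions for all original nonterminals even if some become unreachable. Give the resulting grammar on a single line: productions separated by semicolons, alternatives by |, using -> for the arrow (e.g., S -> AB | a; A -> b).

S -> c | MSN; M -> c | NN | cc | gc | MNS | MSN | NSN | gNN; N -> c | gc | MNS | MSN | NSN

Unit productions: M->N, N->S.
Unit pairs (A ⇒* B via units): (M,N), (M,S), (N,S).
S: inherits non-unit rules of {S} → MSN | c.
M: inherits non-unit rules of {M, N, S} → MNS | MSN | NN | NSN | c | cc | gNN | gc.
N: inherits non-unit rules of {N, S} → MNS | MSN | NSN | c | gc.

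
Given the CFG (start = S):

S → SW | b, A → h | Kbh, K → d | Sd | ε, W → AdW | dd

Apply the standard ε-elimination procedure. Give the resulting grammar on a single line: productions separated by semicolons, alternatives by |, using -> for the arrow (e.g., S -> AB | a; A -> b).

Nullable set: {K}.
A -> Kbh: K nullable, giving Kbh | bh.
Drop K -> ε.
Unchanged (no nullable symbols): S -> SW; S -> b; A -> h; K -> Sd; K -> d; W -> AdW; W -> dd.

S -> b | SW; A -> h | bh | Kbh; K -> d | Sd; W -> dd | AdW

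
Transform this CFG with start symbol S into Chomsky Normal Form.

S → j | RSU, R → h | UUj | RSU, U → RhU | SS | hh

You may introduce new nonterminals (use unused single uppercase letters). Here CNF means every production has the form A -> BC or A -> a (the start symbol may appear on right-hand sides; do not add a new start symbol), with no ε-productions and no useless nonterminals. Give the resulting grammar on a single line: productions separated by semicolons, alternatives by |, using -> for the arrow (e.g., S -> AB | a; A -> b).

No ε-productions.
No unit productions to eliminate.
TERM: introduce B -> h, A -> j and substitute in every rule of length ≥2.
BIN: R -> RSU becomes R -> RC, C -> SU; R -> UUA becomes R -> UD, D -> UA; S -> RSU becomes S -> RE, E -> SU; U -> RBU becomes U -> RF, F -> BU.

S -> j | RE; A -> j; B -> h; C -> SU; D -> UA; E -> SU; F -> BU; R -> h | RC | UD; U -> BB | RF | SS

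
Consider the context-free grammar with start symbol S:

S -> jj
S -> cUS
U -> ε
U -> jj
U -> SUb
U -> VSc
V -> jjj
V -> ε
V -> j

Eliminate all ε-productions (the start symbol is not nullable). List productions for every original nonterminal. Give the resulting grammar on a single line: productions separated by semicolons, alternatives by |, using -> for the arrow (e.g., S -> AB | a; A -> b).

S -> cS | jj | cUS; U -> Sb | Sc | jj | SUb | VSc; V -> j | jjj

Nullable set: {U, V}.
S -> cUS: U nullable, giving cS | cUS.
Drop U -> ε.
U -> SUb: U nullable, giving SUb | Sb.
U -> VSc: V nullable, giving Sc | VSc.
Drop V -> ε.
Unchanged (no nullable symbols): S -> jj; U -> jj; V -> j; V -> jjj.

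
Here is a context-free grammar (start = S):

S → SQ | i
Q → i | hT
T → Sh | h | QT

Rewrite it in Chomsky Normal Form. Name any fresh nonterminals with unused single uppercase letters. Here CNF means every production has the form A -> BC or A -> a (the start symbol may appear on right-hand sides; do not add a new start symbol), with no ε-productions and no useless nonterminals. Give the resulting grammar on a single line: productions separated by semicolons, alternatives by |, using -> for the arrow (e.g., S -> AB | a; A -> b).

No ε-productions.
No unit productions to eliminate.
TERM: introduce A -> h and substitute in every rule of length ≥2.

S -> i | SQ; A -> h; Q -> i | AT; T -> h | QT | SA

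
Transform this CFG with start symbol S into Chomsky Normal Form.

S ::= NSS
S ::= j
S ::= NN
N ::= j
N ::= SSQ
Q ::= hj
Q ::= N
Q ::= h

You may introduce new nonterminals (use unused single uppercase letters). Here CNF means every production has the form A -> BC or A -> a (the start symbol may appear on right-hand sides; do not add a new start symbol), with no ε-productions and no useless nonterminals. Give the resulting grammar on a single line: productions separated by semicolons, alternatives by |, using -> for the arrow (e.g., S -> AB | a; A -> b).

S -> j | NE | NN; A -> h; B -> j; C -> SQ; D -> SQ; E -> SS; N -> j | SC; Q -> h | j | AB | SD

No ε-productions.
After unit-elimination: S -> j | NN | NSS; N -> j | SSQ; Q -> h | j | hj | SSQ.
TERM: introduce A -> h, B -> j and substitute in every rule of length ≥2.
BIN: N -> SSQ becomes N -> SC, C -> SQ; Q -> SSQ becomes Q -> SD, D -> SQ; S -> NSS becomes S -> NE, E -> SS.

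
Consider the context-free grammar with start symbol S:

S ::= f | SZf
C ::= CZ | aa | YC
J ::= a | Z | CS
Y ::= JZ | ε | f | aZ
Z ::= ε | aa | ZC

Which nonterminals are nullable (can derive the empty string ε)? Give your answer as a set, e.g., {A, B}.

Directly nullable (have an ε-rule): {Y, Z}.
J is nullable via J -> Z (every symbol on the right is already known nullable).
Not nullable: C, S — each has a terminal in every rule's right-hand side or depends on a non-nullable symbol.

{J, Y, Z}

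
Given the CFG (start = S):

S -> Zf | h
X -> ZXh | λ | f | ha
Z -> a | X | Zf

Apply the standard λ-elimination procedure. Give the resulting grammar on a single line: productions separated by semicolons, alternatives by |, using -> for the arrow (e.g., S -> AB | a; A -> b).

S -> f | h | Zf; X -> f | h | Xh | Zh | ha | ZXh; Z -> X | a | f | Zf

Nullable set: {X, Z}.
S -> Zf: Z nullable, giving Zf | f.
Drop X -> λ.
X -> ZXh: Z, X nullable, giving Xh | ZXh | Zh | h.
Z -> X: X nullable, giving X.
Z -> Zf: Z nullable, giving Zf | f.
Unchanged (no nullable symbols): S -> h; X -> f; X -> ha; Z -> a.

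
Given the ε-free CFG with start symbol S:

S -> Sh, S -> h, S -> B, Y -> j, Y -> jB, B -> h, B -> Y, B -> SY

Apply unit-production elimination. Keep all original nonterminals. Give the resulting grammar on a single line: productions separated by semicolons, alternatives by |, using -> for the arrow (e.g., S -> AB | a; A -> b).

Unit productions: B->Y, S->B.
Unit pairs (A ⇒* B via units): (B,Y), (S,B), (S,Y).
S: inherits non-unit rules of {B, S, Y} → SY | Sh | h | j | jB.
B: inherits non-unit rules of {B, Y} → SY | h | j | jB.
Y: inherits non-unit rules of {Y} → j | jB.

S -> h | j | SY | Sh | jB; B -> h | j | SY | jB; Y -> j | jB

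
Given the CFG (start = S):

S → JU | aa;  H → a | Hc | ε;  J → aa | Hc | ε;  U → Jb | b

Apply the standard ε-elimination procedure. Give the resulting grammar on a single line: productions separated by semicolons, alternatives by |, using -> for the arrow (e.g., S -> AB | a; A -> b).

S -> U | JU | aa; H -> a | c | Hc; J -> c | Hc | aa; U -> b | Jb

Nullable set: {H, J}.
S -> JU: J nullable, giving JU | U.
Drop H -> ε.
H -> Hc: H nullable, giving Hc | c.
Drop J -> ε.
J -> Hc: H nullable, giving Hc | c.
U -> Jb: J nullable, giving Jb | b.
Unchanged (no nullable symbols): S -> aa; H -> a; J -> aa; U -> b.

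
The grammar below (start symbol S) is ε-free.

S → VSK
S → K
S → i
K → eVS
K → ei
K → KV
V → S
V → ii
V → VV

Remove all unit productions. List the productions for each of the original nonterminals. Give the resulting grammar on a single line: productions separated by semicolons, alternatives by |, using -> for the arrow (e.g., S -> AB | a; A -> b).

Unit productions: S->K, V->S.
Unit pairs (A ⇒* B via units): (S,K), (V,K), (V,S).
S: inherits non-unit rules of {K, S} → KV | VSK | eVS | ei | i.
K: inherits non-unit rules of {K} → KV | eVS | ei.
V: inherits non-unit rules of {K, S, V} → KV | VSK | VV | eVS | ei | i | ii.

S -> i | KV | ei | VSK | eVS; K -> KV | ei | eVS; V -> i | KV | VV | ei | ii | VSK | eVS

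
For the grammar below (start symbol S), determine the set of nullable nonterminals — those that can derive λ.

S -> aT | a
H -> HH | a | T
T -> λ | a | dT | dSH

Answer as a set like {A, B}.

Directly nullable (have an ε-rule): {T}.
H is nullable via H -> T (every symbol on the right is already known nullable).
Not nullable: S — each has a terminal in every rule's right-hand side or depends on a non-nullable symbol.

{H, T}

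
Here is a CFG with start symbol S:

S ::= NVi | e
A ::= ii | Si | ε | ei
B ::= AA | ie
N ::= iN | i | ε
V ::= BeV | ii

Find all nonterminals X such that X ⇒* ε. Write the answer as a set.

Directly nullable (have an ε-rule): {A, N}.
B is nullable via B -> AA (every symbol on the right is already known nullable).
Not nullable: S, V — each has a terminal in every rule's right-hand side or depends on a non-nullable symbol.

{A, B, N}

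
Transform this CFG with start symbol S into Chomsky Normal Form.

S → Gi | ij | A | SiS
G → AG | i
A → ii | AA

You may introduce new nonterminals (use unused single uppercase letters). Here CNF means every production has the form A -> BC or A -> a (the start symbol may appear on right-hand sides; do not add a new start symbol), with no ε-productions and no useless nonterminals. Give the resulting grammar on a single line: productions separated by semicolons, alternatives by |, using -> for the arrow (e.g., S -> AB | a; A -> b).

No ε-productions.
After unit-elimination: S -> AA | Gi | ii | ij | SiS; A -> AA | ii; G -> i | AG.
TERM: introduce B -> i, C -> j and substitute in every rule of length ≥2.
BIN: S -> SBS becomes S -> SD, D -> BS.

S -> AA | BB | BC | GB | SD; A -> AA | BB; B -> i; C -> j; D -> BS; G -> i | AG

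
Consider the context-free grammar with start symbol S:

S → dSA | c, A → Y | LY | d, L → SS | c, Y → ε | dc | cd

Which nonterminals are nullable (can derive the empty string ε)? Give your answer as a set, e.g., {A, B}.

Directly nullable (have an ε-rule): {Y}.
A is nullable via A -> Y (every symbol on the right is already known nullable).
Not nullable: L, S — each has a terminal in every rule's right-hand side or depends on a non-nullable symbol.

{A, Y}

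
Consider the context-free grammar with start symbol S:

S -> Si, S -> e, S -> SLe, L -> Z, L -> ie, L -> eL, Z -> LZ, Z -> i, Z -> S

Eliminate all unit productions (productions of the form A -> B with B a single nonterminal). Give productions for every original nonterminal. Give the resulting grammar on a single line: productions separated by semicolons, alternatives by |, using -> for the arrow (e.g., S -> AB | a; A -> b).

S -> e | Si | SLe; L -> e | i | LZ | Si | eL | ie | SLe; Z -> e | i | LZ | Si | SLe

Unit productions: L->Z, Z->S.
Unit pairs (A ⇒* B via units): (L,S), (L,Z), (Z,S).
S: inherits non-unit rules of {S} → SLe | Si | e.
L: inherits non-unit rules of {L, S, Z} → LZ | SLe | Si | e | eL | i | ie.
Z: inherits non-unit rules of {S, Z} → LZ | SLe | Si | e | i.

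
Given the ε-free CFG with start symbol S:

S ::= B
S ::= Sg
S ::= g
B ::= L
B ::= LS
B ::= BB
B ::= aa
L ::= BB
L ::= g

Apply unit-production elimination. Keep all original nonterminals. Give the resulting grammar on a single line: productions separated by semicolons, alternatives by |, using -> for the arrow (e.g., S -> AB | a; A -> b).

Unit productions: B->L, S->B.
Unit pairs (A ⇒* B via units): (B,L), (S,B), (S,L).
S: inherits non-unit rules of {B, L, S} → BB | LS | Sg | aa | g.
B: inherits non-unit rules of {B, L} → BB | LS | aa | g.
L: inherits non-unit rules of {L} → BB | g.

S -> g | BB | LS | Sg | aa; B -> g | BB | LS | aa; L -> g | BB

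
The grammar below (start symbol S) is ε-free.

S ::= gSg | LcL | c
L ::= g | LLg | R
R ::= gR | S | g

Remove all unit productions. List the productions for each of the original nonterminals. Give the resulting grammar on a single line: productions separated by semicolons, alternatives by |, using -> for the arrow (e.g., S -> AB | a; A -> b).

Unit productions: L->R, R->S.
Unit pairs (A ⇒* B via units): (L,R), (L,S), (R,S).
S: inherits non-unit rules of {S} → LcL | c | gSg.
L: inherits non-unit rules of {L, R, S} → LLg | LcL | c | g | gR | gSg.
R: inherits non-unit rules of {R, S} → LcL | c | g | gR | gSg.

S -> c | LcL | gSg; L -> c | g | gR | LLg | LcL | gSg; R -> c | g | gR | LcL | gSg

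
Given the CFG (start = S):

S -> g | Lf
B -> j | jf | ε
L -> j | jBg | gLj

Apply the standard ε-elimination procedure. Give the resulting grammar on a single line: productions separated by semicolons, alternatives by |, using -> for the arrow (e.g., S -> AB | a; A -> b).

Nullable set: {B}.
Drop B -> ε.
L -> jBg: B nullable, giving jBg | jg.
Unchanged (no nullable symbols): S -> Lf; S -> g; B -> j; B -> jf; L -> gLj; L -> j.

S -> g | Lf; B -> j | jf; L -> j | jg | gLj | jBg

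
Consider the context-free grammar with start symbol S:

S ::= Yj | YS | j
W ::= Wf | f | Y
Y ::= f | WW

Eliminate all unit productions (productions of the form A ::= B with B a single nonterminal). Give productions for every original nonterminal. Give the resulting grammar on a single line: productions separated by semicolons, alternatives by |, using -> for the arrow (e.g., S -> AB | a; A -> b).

S -> j | YS | Yj; W -> f | WW | Wf; Y -> f | WW

Unit productions: W->Y.
Unit pairs (A ⇒* B via units): (W,Y).
S: inherits non-unit rules of {S} → YS | Yj | j.
W: inherits non-unit rules of {W, Y} → WW | Wf | f.
Y: inherits non-unit rules of {Y} → WW | f.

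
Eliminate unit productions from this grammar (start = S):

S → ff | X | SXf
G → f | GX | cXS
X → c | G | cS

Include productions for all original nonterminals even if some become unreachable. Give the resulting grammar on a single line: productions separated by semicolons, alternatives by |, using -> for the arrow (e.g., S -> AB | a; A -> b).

S -> c | f | GX | cS | ff | SXf | cXS; G -> f | GX | cXS; X -> c | f | GX | cS | cXS

Unit productions: S->X, X->G.
Unit pairs (A ⇒* B via units): (S,G), (S,X), (X,G).
S: inherits non-unit rules of {G, S, X} → GX | SXf | c | cS | cXS | f | ff.
G: inherits non-unit rules of {G} → GX | cXS | f.
X: inherits non-unit rules of {G, X} → GX | c | cS | cXS | f.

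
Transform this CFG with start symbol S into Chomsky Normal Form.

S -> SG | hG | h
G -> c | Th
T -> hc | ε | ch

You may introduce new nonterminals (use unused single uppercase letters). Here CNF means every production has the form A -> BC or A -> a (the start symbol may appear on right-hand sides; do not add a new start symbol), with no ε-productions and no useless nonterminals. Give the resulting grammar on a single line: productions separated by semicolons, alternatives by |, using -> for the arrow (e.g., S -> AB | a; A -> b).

Nullable: {T}; after ε-elimination: S -> h | SG | hG; G -> c | h | Th; T -> ch | hc.
No unit productions to eliminate.
TERM: introduce B -> c, A -> h and substitute in every rule of length ≥2.

S -> h | AG | SG; A -> h; B -> c; G -> c | h | TA; T -> AB | BA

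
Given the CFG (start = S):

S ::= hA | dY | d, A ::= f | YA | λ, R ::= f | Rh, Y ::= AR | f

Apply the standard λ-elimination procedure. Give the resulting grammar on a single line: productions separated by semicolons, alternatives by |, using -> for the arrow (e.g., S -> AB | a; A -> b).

Nullable set: {A}.
S -> hA: A nullable, giving h | hA.
Drop A -> λ.
A -> YA: A nullable, giving Y | YA.
Y -> AR: A nullable, giving AR | R.
Unchanged (no nullable symbols): S -> d; S -> dY; A -> f; R -> Rh; R -> f; Y -> f.

S -> d | h | dY | hA; A -> Y | f | YA; R -> f | Rh; Y -> R | f | AR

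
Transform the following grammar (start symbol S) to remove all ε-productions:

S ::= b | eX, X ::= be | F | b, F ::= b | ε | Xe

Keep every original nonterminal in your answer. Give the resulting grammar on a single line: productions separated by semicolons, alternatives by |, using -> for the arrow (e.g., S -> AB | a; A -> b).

Nullable set: {F, X}.
S -> eX: X nullable, giving e | eX.
Drop F -> ε.
F -> Xe: X nullable, giving Xe | e.
X -> F: F nullable, giving F.
Unchanged (no nullable symbols): S -> b; F -> b; X -> b; X -> be.

S -> b | e | eX; F -> b | e | Xe; X -> F | b | be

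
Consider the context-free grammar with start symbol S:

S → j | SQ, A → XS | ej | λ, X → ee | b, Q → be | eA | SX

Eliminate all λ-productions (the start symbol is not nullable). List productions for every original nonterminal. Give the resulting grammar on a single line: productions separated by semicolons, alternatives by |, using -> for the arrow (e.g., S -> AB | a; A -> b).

Nullable set: {A}.
Drop A -> λ.
Q -> eA: A nullable, giving e | eA.
Unchanged (no nullable symbols): S -> SQ; S -> j; A -> XS; A -> ej; Q -> SX; Q -> be; X -> b; X -> ee.

S -> j | SQ; A -> XS | ej; Q -> e | SX | be | eA; X -> b | ee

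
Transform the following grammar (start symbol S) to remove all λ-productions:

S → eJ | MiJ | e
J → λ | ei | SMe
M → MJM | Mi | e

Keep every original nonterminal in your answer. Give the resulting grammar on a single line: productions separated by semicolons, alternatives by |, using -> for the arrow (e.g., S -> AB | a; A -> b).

Nullable set: {J}.
S -> MiJ: J nullable, giving Mi | MiJ.
S -> eJ: J nullable, giving e | eJ.
Drop J -> λ.
M -> MJM: J nullable, giving MJM | MM.
Unchanged (no nullable symbols): S -> e; J -> SMe; J -> ei; M -> Mi; M -> e.

S -> e | Mi | eJ | MiJ; J -> ei | SMe; M -> e | MM | Mi | MJM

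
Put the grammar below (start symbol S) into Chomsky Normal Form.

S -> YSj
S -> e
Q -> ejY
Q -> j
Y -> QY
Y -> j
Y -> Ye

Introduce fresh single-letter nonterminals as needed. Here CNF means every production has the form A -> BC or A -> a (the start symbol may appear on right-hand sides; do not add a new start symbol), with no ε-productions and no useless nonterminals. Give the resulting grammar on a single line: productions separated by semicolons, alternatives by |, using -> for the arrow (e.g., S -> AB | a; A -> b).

S -> e | YD; A -> e; B -> j; C -> BY; D -> SB; Q -> j | AC; Y -> j | QY | YA

No ε-productions.
No unit productions to eliminate.
TERM: introduce A -> e, B -> j and substitute in every rule of length ≥2.
BIN: Q -> ABY becomes Q -> AC, C -> BY; S -> YSB becomes S -> YD, D -> SB.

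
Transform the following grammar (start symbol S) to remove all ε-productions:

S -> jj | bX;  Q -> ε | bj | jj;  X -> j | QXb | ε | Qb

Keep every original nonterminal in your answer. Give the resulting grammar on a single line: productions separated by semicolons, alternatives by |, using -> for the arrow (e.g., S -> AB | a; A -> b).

Nullable set: {Q, X}.
S -> bX: X nullable, giving b | bX.
Drop Q -> ε.
Drop X -> ε.
X -> QXb: Q, X nullable, giving QXb | Qb | Xb | b.
X -> Qb: Q nullable, giving Qb | b.
Unchanged (no nullable symbols): S -> jj; Q -> bj; Q -> jj; X -> j.

S -> b | bX | jj; Q -> bj | jj; X -> b | j | Qb | Xb | QXb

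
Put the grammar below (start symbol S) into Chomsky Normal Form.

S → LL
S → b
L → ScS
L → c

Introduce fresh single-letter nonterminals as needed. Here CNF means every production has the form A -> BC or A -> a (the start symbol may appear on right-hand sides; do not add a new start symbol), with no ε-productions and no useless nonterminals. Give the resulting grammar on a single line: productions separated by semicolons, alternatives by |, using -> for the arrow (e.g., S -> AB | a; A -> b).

S -> b | LL; A -> c; B -> AS; L -> c | SB

No ε-productions.
No unit productions to eliminate.
TERM: introduce A -> c and substitute in every rule of length ≥2.
BIN: L -> SAS becomes L -> SB, B -> AS.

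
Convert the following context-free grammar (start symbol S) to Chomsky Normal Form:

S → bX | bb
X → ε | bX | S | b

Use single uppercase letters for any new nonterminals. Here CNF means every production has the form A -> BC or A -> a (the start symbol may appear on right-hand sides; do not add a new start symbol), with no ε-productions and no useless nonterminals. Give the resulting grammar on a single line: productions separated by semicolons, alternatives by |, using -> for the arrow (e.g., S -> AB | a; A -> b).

S -> b | AA | AX; A -> b; X -> b | AA | AX

Nullable: {X}; after ε-elimination: S -> b | bX | bb; X -> S | b | bX.
After unit-elimination: S -> b | bX | bb; X -> b | bX | bb.
TERM: introduce A -> b and substitute in every rule of length ≥2.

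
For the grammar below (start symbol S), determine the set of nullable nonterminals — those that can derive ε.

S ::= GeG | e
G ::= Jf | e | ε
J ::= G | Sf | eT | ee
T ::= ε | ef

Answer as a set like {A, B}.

{G, J, T}

Directly nullable (have an ε-rule): {G, T}.
J is nullable via J -> G (every symbol on the right is already known nullable).
Not nullable: S — each has a terminal in every rule's right-hand side or depends on a non-nullable symbol.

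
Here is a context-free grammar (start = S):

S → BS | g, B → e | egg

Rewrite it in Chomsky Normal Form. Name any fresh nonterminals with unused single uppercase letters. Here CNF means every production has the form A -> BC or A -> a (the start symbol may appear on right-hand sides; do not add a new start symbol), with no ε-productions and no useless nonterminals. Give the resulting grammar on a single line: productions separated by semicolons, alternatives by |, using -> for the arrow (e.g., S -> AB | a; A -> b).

S -> g | BS; A -> e; B -> e | AD; C -> g; D -> CC

No ε-productions.
No unit productions to eliminate.
TERM: introduce A -> e, C -> g and substitute in every rule of length ≥2.
BIN: B -> ACC becomes B -> AD, D -> CC.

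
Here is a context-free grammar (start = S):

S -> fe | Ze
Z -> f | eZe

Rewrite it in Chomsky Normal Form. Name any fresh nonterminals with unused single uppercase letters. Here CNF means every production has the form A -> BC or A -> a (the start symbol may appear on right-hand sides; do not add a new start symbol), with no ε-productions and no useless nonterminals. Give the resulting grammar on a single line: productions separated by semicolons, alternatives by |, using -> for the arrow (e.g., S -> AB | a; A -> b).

S -> BA | ZA; A -> e; B -> f; C -> ZA; Z -> f | AC

No ε-productions.
No unit productions to eliminate.
TERM: introduce A -> e, B -> f and substitute in every rule of length ≥2.
BIN: Z -> AZA becomes Z -> AC, C -> ZA.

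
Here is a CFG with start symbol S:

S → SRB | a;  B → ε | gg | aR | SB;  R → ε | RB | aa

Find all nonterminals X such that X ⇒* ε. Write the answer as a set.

Directly nullable (have an ε-rule): {B, R}.
Not nullable: S — each has a terminal in every rule's right-hand side or depends on a non-nullable symbol.

{B, R}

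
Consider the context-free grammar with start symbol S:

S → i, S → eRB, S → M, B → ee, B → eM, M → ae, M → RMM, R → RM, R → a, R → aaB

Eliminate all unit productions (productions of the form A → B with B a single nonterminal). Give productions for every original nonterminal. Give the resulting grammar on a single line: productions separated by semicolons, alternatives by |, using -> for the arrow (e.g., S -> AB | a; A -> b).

S -> i | ae | RMM | eRB; B -> eM | ee; M -> ae | RMM; R -> a | RM | aaB

Unit productions: S->M.
Unit pairs (A ⇒* B via units): (S,M).
S: inherits non-unit rules of {M, S} → RMM | ae | eRB | i.
B: inherits non-unit rules of {B} → eM | ee.
M: inherits non-unit rules of {M} → RMM | ae.
R: inherits non-unit rules of {R} → RM | a | aaB.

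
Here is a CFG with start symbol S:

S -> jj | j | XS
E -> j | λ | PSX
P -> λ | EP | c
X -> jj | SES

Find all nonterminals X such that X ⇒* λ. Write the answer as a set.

Directly nullable (have an ε-rule): {E, P}.
Not nullable: S, X — each has a terminal in every rule's right-hand side or depends on a non-nullable symbol.

{E, P}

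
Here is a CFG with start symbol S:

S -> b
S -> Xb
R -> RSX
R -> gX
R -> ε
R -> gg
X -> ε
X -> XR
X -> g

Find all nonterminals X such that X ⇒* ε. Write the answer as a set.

{R, X}

Directly nullable (have an ε-rule): {R, X}.
Not nullable: S — each has a terminal in every rule's right-hand side or depends on a non-nullable symbol.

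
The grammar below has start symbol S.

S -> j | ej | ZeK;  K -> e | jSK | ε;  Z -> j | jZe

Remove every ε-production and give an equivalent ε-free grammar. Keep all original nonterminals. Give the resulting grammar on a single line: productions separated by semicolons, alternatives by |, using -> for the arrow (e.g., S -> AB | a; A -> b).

Nullable set: {K}.
S -> ZeK: K nullable, giving Ze | ZeK.
Drop K -> ε.
K -> jSK: K nullable, giving jS | jSK.
Unchanged (no nullable symbols): S -> ej; S -> j; K -> e; Z -> j; Z -> jZe.

S -> j | Ze | ej | ZeK; K -> e | jS | jSK; Z -> j | jZe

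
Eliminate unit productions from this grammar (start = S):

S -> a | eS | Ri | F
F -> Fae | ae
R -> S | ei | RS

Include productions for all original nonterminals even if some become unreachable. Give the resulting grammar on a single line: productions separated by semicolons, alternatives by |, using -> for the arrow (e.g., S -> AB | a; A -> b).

S -> a | Ri | ae | eS | Fae; F -> ae | Fae; R -> a | RS | Ri | ae | eS | ei | Fae

Unit productions: R->S, S->F.
Unit pairs (A ⇒* B via units): (R,F), (R,S), (S,F).
S: inherits non-unit rules of {F, S} → Fae | Ri | a | ae | eS.
F: inherits non-unit rules of {F} → Fae | ae.
R: inherits non-unit rules of {F, R, S} → Fae | RS | Ri | a | ae | eS | ei.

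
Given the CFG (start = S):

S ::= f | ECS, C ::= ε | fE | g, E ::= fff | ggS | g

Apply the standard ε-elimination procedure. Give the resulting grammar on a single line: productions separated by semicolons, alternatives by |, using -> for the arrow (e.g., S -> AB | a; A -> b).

S -> f | ES | ECS; C -> g | fE; E -> g | fff | ggS

Nullable set: {C}.
S -> ECS: C nullable, giving ECS | ES.
Drop C -> ε.
Unchanged (no nullable symbols): S -> f; C -> fE; C -> g; E -> fff; E -> g; E -> ggS.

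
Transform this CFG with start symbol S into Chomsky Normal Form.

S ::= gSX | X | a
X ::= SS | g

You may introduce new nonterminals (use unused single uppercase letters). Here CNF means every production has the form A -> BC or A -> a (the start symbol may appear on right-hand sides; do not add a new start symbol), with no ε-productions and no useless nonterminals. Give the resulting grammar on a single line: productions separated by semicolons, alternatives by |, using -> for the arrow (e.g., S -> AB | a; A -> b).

S -> a | g | AB | SS; A -> g; B -> SX; X -> g | SS

No ε-productions.
After unit-elimination: S -> a | g | SS | gSX; X -> g | SS.
TERM: introduce A -> g and substitute in every rule of length ≥2.
BIN: S -> ASX becomes S -> AB, B -> SX.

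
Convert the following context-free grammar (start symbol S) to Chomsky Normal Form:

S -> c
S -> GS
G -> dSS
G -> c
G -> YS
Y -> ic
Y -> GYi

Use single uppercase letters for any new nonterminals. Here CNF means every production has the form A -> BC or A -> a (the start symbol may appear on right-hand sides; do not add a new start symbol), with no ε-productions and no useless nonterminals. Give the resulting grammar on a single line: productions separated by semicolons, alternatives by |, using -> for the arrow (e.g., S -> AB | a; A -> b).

No ε-productions.
No unit productions to eliminate.
TERM: introduce C -> c, A -> d, B -> i and substitute in every rule of length ≥2.
BIN: G -> ASS becomes G -> AD, D -> SS; Y -> GYB becomes Y -> GE, E -> YB.

S -> c | GS; A -> d; B -> i; C -> c; D -> SS; E -> YB; G -> c | AD | YS; Y -> BC | GE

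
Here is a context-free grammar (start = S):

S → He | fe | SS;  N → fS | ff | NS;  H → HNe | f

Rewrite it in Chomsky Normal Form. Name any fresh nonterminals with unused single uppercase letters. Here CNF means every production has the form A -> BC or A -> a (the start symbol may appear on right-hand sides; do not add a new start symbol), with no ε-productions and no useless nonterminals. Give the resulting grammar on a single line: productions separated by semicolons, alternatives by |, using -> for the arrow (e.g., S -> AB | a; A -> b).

S -> BA | HA | SS; A -> e; B -> f; C -> NA; H -> f | HC; N -> BB | BS | NS

No ε-productions.
No unit productions to eliminate.
TERM: introduce A -> e, B -> f and substitute in every rule of length ≥2.
BIN: H -> HNA becomes H -> HC, C -> NA.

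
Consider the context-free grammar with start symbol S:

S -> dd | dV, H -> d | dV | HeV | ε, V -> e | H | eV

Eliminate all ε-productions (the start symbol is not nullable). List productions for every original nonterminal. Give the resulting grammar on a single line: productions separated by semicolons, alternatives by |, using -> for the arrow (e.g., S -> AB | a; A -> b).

S -> d | dV | dd; H -> d | e | He | dV | eV | HeV; V -> H | e | eV

Nullable set: {H, V}.
S -> dV: V nullable, giving d | dV.
Drop H -> ε.
H -> HeV: H, V nullable, giving He | HeV | e | eV.
H -> dV: V nullable, giving d | dV.
V -> H: H nullable, giving H.
V -> eV: V nullable, giving e | eV.
Unchanged (no nullable symbols): S -> dd; H -> d; V -> e.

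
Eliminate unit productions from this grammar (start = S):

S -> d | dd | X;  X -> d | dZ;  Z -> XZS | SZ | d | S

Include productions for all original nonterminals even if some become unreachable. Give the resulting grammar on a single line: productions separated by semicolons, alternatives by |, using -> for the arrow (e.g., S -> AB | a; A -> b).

S -> d | dZ | dd; X -> d | dZ; Z -> d | SZ | dZ | dd | XZS

Unit productions: S->X, Z->S.
Unit pairs (A ⇒* B via units): (S,X), (Z,S), (Z,X).
S: inherits non-unit rules of {S, X} → d | dZ | dd.
X: inherits non-unit rules of {X} → d | dZ.
Z: inherits non-unit rules of {S, X, Z} → SZ | XZS | d | dZ | dd.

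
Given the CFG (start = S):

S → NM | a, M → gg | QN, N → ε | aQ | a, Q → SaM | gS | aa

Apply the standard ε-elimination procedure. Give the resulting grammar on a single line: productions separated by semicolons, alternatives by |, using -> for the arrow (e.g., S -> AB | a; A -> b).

Nullable set: {N}.
S -> NM: N nullable, giving M | NM.
M -> QN: N nullable, giving Q | QN.
Drop N -> ε.
Unchanged (no nullable symbols): S -> a; M -> gg; N -> a; N -> aQ; Q -> SaM; Q -> aa; Q -> gS.

S -> M | a | NM; M -> Q | QN | gg; N -> a | aQ; Q -> aa | gS | SaM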